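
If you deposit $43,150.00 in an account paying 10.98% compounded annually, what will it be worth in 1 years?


Formula: FV = P * (1 + r)^n
Substituting: FV = $43,150.00 * (1 + 0.1098)^1
Growth factor: (1.1098)^1 = 1.1098
FV = $43,150.00 * 1.1098 = $47,887.87

$47,887.87


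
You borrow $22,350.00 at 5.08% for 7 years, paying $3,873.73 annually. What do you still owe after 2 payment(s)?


Formula: Balance = PV*(1+r)^k - PMT*((1+r)^k - 1)/r
Growth: (1 + 0.0508)^2 = 1.104181
Accumulated factor: ((1+r)^k - 1)/r = 2.0508
Balance = $22,350.00 * 1.104181 - $3,873.73 * 2.0508
Balance = $16,734.19

$16,734.19


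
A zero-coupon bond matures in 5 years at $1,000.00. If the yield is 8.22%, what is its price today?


Formula: Price = FV / (1 + r)^n
Substituting: Price = $1,000.00 / (1 + 0.0822)^5
Discount factor: (1.0822)^5 = 1.484355
Price = $1,000.00 / 1.484355 = $673.69

$673.69


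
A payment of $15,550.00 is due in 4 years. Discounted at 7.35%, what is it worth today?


Formula: PV = FV / (1 + r)^n
Substituting: PV = $15,550.00 / (1 + 0.0735)^4
Discount factor: (1.0735)^4 = 1.328031
PV = $15,550.00 / 1.328031 = $11,709.06

$11,709.06


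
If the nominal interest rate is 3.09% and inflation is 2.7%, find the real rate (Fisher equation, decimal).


Formula: (1 + r_real) = (1 + r_nom) / (1 + inflation)
Substituting: (1 + r_real) = 1.0309 / 1.027
(1 + r_real) = 1.003797
r_real = 1.003797 - 1 = 0.003797

0.003797


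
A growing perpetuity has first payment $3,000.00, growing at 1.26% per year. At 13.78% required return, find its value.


Formula: PV = C / (r - g)
Spread: r - g = 0.1378 - 0.0126 = 0.1252
Substituting: PV = $3,000.00 / 0.1252
PV = $23,961.66

$23,961.66


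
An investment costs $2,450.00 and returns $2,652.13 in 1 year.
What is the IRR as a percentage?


Formula: IRR = C1/C0 - 1
Substituting: IRR = $2,652.13 / $2,450.00 - 1
Ratio: 1.082502 - 1 = 0.082502
IRR = 8.2502%

8.2502%


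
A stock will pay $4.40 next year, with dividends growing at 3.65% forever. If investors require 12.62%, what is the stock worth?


Formula: P = D1 / (r - g)
Spread: r - g = 0.1262 - 0.0365 = 0.0897
Substituting: P = $4.40 / 0.0897
P = $49.05

$49.05


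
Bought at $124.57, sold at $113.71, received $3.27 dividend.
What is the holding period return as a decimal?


Formula: HPR = (P1 - P0 + D) / P0
Gain: $113.71 - $124.57 + $3.27 = -$7.59
HPR = -$7.59 / $124.57 = -0.0609

-0.0609


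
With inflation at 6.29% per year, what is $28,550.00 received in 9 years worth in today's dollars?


Formula: Real value = nominal / (1 + inflation)^years
Price level: (1 + 0.0629)^9 = 1.731537
Real value = $28,550.00 / 1.731537 = $16,488.25

$16,488.25


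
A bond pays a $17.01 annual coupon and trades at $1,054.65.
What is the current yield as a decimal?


Formula: Current yield = annual coupon / price
Substituting: CY = $17.01 / $1,054.65
CY = 0.016129

0.016129


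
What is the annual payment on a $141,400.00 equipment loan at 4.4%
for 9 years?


Formula: PMT = PV * r / (1 - (1+r)^(-n))
Denominator: 1 - (1 + 0.044)^(-9) = 0.321272
Numerator: $141,400.00 * 0.044 = 6221.6
PMT = 6221.6 / 0.321272 = $19,365.50

$19,365.50


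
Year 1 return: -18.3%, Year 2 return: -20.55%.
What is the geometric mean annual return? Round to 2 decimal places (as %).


Formula: Geometric mean = ((1+r1)*(1+r2))^(1/2) - 1
Product: (1 + -0.183) * (1 + -0.2055) = 0.817 * 0.7945 = 0.649107
Square root: 0.649107^0.5 = 0.805671
Geometric mean = 0.805671 - 1 = -0.194329
As percentage: -19.43%

-19.43%


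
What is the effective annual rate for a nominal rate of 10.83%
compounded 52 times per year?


Formula: EAR = (1 + r/m)^m - 1
Period rate: r/m = 0.1083 / 52 = 0.002083
Compounding: (1 + 0.002083)^52 = 1.114257
EAR = 1.114257 - 1 = 0.114257

0.114257


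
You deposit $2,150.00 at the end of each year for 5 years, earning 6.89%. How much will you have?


Formula: FV = PMT * ((1+r)^n - 1) / r
Growth factor: (1 + 0.0689)^5 = 1.395357
Numerator: 1.395357 - 1 = 0.395357
FV = $2,150.00 * 0.395357 / 0.0689 = $12,336.98

$12,336.98


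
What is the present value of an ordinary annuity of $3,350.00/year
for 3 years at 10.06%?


Formula: PV = PMT * (1 - (1+r)^(-n)) / r
Discount factor: (1 + 0.1006)^(-3) = 0.750087
Bracket: 1 - 0.750087 = 0.249913
PV = $3,350.00 * 0.249913 / 0.1006 = $8,322.16

$8,322.16


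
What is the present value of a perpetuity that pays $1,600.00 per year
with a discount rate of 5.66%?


Formula: PV = C / r
Substituting: PV = $1,600.00 / 0.0566
PV = $28,268.55

$28,268.55


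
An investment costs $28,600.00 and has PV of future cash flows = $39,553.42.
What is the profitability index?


Formula: PI = PV(cash flows) / initial investment
Substituting: PI = $39,553.42 / $28,600.00
PI = 1.383

1.383


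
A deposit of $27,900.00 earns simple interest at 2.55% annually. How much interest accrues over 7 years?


Formula: I = P * r * t
Substituting: I = $27,900.00 * 0.0255 * 7
Step: I = $27,900.00 * 0.1785
I = $4,980.15

$4,980.15


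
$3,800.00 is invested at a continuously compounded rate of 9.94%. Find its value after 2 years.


Formula: FV = P * e^(r*t)
Exponent: r*t = 0.0994 * 2 = 0.1988
e^(0.1988) = 1.219938
FV = $3,800.00 * 1.219938 = $4,635.76

$4,635.76


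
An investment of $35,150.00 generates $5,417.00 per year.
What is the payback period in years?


Formula: Payback = investment / annual cash flow
Substituting: Payback = $35,150.00 / $5,417.00
Payback = 6.4888 years

6.4888 years


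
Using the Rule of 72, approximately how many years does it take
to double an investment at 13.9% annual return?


Formula: Years ≈ 72 / r
Substituting: Years ≈ 72 / 13.9
Years ≈ 5.2

5.2 years


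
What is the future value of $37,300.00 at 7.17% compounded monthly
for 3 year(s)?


Formula: FV = P * (1 + r/m)^(m*t)
Period rate: r/m = 0.0717 / 12 = 0.005975
Total periods: m*t = 12 * 3 = 36
Growth factor: (1 + 0.005975)^36 = 1.239192
FV = $37,300.00 * 1.239192 = $46,221.88

$46,221.88


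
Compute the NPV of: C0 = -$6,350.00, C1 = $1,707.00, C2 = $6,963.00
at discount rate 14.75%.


Formula: NPV = C0 + C1/(1+r) + C2/(1+r)^2
Discount C1: $1,707.00 / (1 + 0.1475) = $1,487.58
Discount C2: $6,963.00 / (1 + 0.1475)^2 = $5,287.99
NPV = -$6,350.00 + $1,487.58 + $5,287.99 = $425.58

$425.58


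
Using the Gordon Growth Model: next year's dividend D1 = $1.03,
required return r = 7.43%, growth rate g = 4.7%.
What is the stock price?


Formula: P = D1 / (r - g)
Spread: r - g = 0.0743 - 0.047 = 0.0273
Substituting: P = $1.03 / 0.0273
P = $37.73

$37.73


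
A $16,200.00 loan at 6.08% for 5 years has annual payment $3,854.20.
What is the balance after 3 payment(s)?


Formula: Balance = PV*(1+r)^k - PMT*((1+r)^k - 1)/r
Growth: (1 + 0.0608)^3 = 1.193715
Accumulated factor: ((1+r)^k - 1)/r = 3.186097
Balance = $16,200.00 * 1.193715 - $3,854.20 * 3.186097
Balance = $7,058.32

$7,058.32


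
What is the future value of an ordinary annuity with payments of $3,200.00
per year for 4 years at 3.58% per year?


Formula: FV = PMT * ((1+r)^n - 1) / r
Growth factor: (1 + 0.0358)^4 = 1.151075
Numerator: 1.151075 - 1 = 0.151075
FV = $3,200.00 * 0.151075 / 0.0358 = $13,503.91

$13,503.91


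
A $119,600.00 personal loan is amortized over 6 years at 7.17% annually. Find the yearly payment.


Formula: PMT = PV * r / (1 - (1+r)^(-n))
Denominator: 1 - (1 + 0.0717)^(-6) = 0.339975
Numerator: $119,600.00 * 0.0717 = 8575.32
PMT = 8575.32 / 0.339975 = $25,223.41

$25,223.41


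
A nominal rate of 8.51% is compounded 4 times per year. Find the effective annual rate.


Formula: EAR = (1 + r/m)^m - 1
Period rate: r/m = 0.0851 / 4 = 0.021275
Compounding: (1 + 0.021275)^4 = 1.087854
EAR = 1.087854 - 1 = 0.087854

0.087854


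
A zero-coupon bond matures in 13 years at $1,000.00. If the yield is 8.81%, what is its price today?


Formula: Price = FV / (1 + r)^n
Substituting: Price = $1,000.00 / (1 + 0.0881)^13
Discount factor: (1.0881)^13 = 2.997054
Price = $1,000.00 / 2.997054 = $333.66

$333.66


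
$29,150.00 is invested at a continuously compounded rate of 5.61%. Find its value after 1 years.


Formula: FV = P * e^(r*t)
Exponent: r*t = 0.0561 * 1 = 0.0561
e^(0.0561) = 1.057703
FV = $29,150.00 * 1.057703 = $30,832.06

$30,832.06


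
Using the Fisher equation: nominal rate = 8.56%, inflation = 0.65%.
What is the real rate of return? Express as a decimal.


Formula: (1 + r_real) = (1 + r_nom) / (1 + inflation)
Substituting: (1 + r_real) = 1.0856 / 1.0065
(1 + r_real) = 1.078589
r_real = 1.078589 - 1 = 0.078589

0.078589


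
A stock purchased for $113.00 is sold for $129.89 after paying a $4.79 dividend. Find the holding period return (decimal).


Formula: HPR = (P1 - P0 + D) / P0
Gain: $129.89 - $113.00 + $4.79 = $21.68
HPR = $21.68 / $113.00 = 0.1919

0.1919


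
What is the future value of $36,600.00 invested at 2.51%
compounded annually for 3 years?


Formula: FV = P * (1 + r)^n
Substituting: FV = $36,600.00 * (1 + 0.0251)^3
Growth factor: (1.0251)^3 = 1.077206
FV = $36,600.00 * 1.077206 = $39,425.73

$39,425.73


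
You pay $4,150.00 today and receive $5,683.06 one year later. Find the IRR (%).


Formula: IRR = C1/C0 - 1
Substituting: IRR = $5,683.06 / $4,150.00 - 1
Ratio: 1.369412 - 1 = 0.369412
IRR = 36.9412%

36.9412%


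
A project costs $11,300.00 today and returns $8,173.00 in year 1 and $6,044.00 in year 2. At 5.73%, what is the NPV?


Formula: NPV = C0 + C1/(1+r) + C2/(1+r)^2
Discount C1: $8,173.00 / (1 + 0.0573) = $7,730.07
Discount C2: $6,044.00 / (1 + 0.0573)^2 = $5,406.65
NPV = -$11,300.00 + $7,730.07 + $5,406.65 = $1,836.71

$1,836.71


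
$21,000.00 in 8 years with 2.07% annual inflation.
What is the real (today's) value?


Formula: Real value = nominal / (1 + inflation)^years
Price level: (1 + 0.0207)^8 = 1.178107
Real value = $21,000.00 / 1.178107 = $17,825.20

$17,825.20


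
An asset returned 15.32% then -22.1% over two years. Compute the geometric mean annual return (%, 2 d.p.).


Formula: Geometric mean = ((1+r1)*(1+r2))^(1/2) - 1
Product: (1 + 0.1532) * (1 + -0.221) = 1.1532 * 0.779 = 0.898343
Square root: 0.898343^0.5 = 0.947809
Geometric mean = 0.947809 - 1 = -0.052191
As percentage: -5.22%

-5.22%


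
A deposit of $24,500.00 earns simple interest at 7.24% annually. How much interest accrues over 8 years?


Formula: I = P * r * t
Substituting: I = $24,500.00 * 0.0724 * 8
Step: I = $24,500.00 * 0.5792
I = $14,190.40

$14,190.40


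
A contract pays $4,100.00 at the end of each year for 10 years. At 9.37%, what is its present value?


Formula: PV = PMT * (1 - (1+r)^(-n)) / r
Discount factor: (1 + 0.0937)^(-10) = 0.408336
Bracket: 1 - 0.408336 = 0.591664
PV = $4,100.00 * 0.591664 / 0.0937 = $25,889.24

$25,889.24


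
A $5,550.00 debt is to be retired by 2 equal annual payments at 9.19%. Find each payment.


Formula: PMT = PV * r / (1 - (1+r)^(-n))
Denominator: 1 - (1 + 0.0919)^(-2) = 0.161247
Numerator: $5,550.00 * 0.0919 = 510.045
PMT = 510.045 / 0.161247 = $3,163.14

$3,163.14


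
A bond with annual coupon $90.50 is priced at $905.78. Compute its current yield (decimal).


Formula: Current yield = annual coupon / price
Substituting: CY = $90.50 / $905.78
CY = 0.099914

0.099914


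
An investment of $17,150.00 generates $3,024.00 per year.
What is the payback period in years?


Formula: Payback = investment / annual cash flow
Substituting: Payback = $17,150.00 / $3,024.00
Payback = 5.6713 years

5.6713 years


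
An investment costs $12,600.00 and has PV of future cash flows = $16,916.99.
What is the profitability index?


Formula: PI = PV(cash flows) / initial investment
Substituting: PI = $16,916.99 / $12,600.00
PI = 1.3426

1.3426


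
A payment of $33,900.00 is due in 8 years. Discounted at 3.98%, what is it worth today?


Formula: PV = FV / (1 + r)^n
Substituting: PV = $33,900.00 / (1 + 0.0398)^8
Discount factor: (1.0398)^8 = 1.366465
PV = $33,900.00 / 1.366465 = $24,808.54

$24,808.54


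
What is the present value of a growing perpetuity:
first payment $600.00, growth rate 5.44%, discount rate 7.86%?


Formula: PV = C / (r - g)
Spread: r - g = 0.0786 - 0.0544 = 0.0242
Substituting: PV = $600.00 / 0.0242
PV = $24,793.39

$24,793.39


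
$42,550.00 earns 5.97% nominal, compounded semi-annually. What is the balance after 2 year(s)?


Formula: FV = P * (1 + r/m)^(m*t)
Period rate: r/m = 0.0597 / 2 = 0.02985
Total periods: m*t = 2 * 2 = 4
Growth factor: (1 + 0.02985)^4 = 1.124853
FV = $42,550.00 * 1.124853 = $47,862.51

$47,862.51


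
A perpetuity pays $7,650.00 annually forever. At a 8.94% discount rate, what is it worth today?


Formula: PV = C / r
Substituting: PV = $7,650.00 / 0.0894
PV = $85,570.47

$85,570.47


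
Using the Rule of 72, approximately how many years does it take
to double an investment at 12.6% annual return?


Formula: Years ≈ 72 / r
Substituting: Years ≈ 72 / 12.6
Years ≈ 5.7

5.7 years


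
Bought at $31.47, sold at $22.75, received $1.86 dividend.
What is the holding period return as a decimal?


Formula: HPR = (P1 - P0 + D) / P0
Gain: $22.75 - $31.47 + $1.86 = -$6.86
HPR = -$6.86 / $31.47 = -0.218

-0.218


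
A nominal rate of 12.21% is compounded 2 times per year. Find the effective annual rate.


Formula: EAR = (1 + r/m)^m - 1
Period rate: r/m = 0.1221 / 2 = 0.06105
Compounding: (1 + 0.06105)^2 = 1.125827
EAR = 1.125827 - 1 = 0.125827

0.125827


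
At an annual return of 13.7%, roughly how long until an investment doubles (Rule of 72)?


Formula: Years ≈ 72 / r
Substituting: Years ≈ 72 / 13.7
Years ≈ 5.3

5.3 years


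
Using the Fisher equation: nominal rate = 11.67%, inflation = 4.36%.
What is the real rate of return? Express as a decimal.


Formula: (1 + r_real) = (1 + r_nom) / (1 + inflation)
Substituting: (1 + r_real) = 1.1167 / 1.0436
(1 + r_real) = 1.070046
r_real = 1.070046 - 1 = 0.070046

0.070046


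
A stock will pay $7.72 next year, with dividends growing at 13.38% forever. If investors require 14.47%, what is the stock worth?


Formula: P = D1 / (r - g)
Spread: r - g = 0.1447 - 0.1338 = 0.0109
Substituting: P = $7.72 / 0.0109
P = $708.26

$708.26


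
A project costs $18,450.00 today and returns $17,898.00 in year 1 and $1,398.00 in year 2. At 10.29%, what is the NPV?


Formula: NPV = C0 + C1/(1+r) + C2/(1+r)^2
Discount C1: $17,898.00 / (1 + 0.1029) = $16,228.13
Discount C2: $1,398.00 / (1 + 0.1029)^2 = $1,149.30
NPV = -$18,450.00 + $16,228.13 + $1,149.30 = -$1,072.57

-$1,072.57


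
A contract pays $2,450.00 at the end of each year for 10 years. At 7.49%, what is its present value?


Formula: PV = PMT * (1 - (1+r)^(-n)) / r
Discount factor: (1 + 0.0749)^(-10) = 0.485646
Bracket: 1 - 0.485646 = 0.514354
PV = $2,450.00 * 0.514354 / 0.0749 = $16,824.68

$16,824.68


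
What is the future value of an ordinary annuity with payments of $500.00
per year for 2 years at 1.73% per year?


Formula: FV = PMT * ((1+r)^n - 1) / r
Growth factor: (1 + 0.0173)^2 = 1.034899
Numerator: 1.034899 - 1 = 0.034899
FV = $500.00 * 0.034899 / 0.0173 = $1,008.65

$1,008.65


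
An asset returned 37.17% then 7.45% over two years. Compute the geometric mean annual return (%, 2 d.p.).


Formula: Geometric mean = ((1+r1)*(1+r2))^(1/2) - 1
Product: (1 + 0.3717) * (1 + 0.0745) = 1.3717 * 1.0745 = 1.473892
Square root: 1.473892^0.5 = 1.214039
Geometric mean = 1.214039 - 1 = 0.214039
As percentage: 21.40%

21.40%


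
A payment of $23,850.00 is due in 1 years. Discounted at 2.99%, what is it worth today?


Formula: PV = FV / (1 + r)^n
Substituting: PV = $23,850.00 / (1 + 0.0299)^1
Discount factor: (1.0299)^1 = 1.0299
PV = $23,850.00 / 1.0299 = $23,157.59

$23,157.59


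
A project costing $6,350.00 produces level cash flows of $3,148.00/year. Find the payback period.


Formula: Payback = investment / annual cash flow
Substituting: Payback = $6,350.00 / $3,148.00
Payback = 2.0172 years

2.0172 years


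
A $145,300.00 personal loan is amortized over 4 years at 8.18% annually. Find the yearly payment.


Formula: PMT = PV * r / (1 - (1+r)^(-n))
Denominator: 1 - (1 + 0.0818)^(-4) = 0.26985
Numerator: $145,300.00 * 0.0818 = 11885.54
PMT = 11885.54 / 0.26985 = $44,044.99

$44,044.99


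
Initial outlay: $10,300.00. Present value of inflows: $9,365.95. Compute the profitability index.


Formula: PI = PV(cash flows) / initial investment
Substituting: PI = $9,365.95 / $10,300.00
PI = 0.9093

0.9093


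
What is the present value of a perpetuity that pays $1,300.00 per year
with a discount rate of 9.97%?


Formula: PV = C / r
Substituting: PV = $1,300.00 / 0.0997
PV = $13,039.12

$13,039.12


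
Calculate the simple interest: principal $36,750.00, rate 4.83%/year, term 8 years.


Formula: I = P * r * t
Substituting: I = $36,750.00 * 0.0483 * 8
Step: I = $36,750.00 * 0.3864
I = $14,200.20

$14,200.20


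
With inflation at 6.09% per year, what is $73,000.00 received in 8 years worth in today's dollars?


Formula: Real value = nominal / (1 + inflation)^years
Price level: (1 + 0.0609)^8 = 1.604706
Real value = $73,000.00 / 1.604706 = $45,491.19

$45,491.19


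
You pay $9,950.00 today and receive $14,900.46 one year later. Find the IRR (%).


Formula: IRR = C1/C0 - 1
Substituting: IRR = $14,900.46 / $9,950.00 - 1
Ratio: 1.497534 - 1 = 0.497534
IRR = 49.7534%

49.7534%


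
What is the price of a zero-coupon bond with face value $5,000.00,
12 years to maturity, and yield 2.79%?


Formula: Price = FV / (1 + r)^n
Substituting: Price = $5,000.00 / (1 + 0.0279)^12
Discount factor: (1.0279)^12 = 1.391267
Price = $5,000.00 / 1.391267 = $3,593.85

$3,593.85


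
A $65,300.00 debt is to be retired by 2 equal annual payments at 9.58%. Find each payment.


Formula: PMT = PV * r / (1 - (1+r)^(-n))
Denominator: 1 - (1 + 0.0958)^(-2) = 0.167206
Numerator: $65,300.00 * 0.0958 = 6255.74
PMT = 6255.74 / 0.167206 = $37,413.29

$37,413.29


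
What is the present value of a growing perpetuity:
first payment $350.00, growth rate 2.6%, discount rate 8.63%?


Formula: PV = C / (r - g)
Spread: r - g = 0.0863 - 0.026 = 0.0603
Substituting: PV = $350.00 / 0.0603
PV = $5,804.31

$5,804.31


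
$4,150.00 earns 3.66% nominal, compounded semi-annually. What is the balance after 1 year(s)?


Formula: FV = P * (1 + r/m)^(m*t)
Period rate: r/m = 0.0366 / 2 = 0.0183
Total periods: m*t = 2 * 1 = 2
Growth factor: (1 + 0.0183)^2 = 1.036935
FV = $4,150.00 * 1.036935 = $4,303.28

$4,303.28


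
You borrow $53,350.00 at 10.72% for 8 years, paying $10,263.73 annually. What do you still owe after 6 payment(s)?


Formula: Balance = PV*(1+r)^k - PMT*((1+r)^k - 1)/r
Growth: (1 + 0.1072)^6 = 1.842284
Accumulated factor: ((1+r)^k - 1)/r = 7.857122
Balance = $53,350.00 * 1.842284 - $10,263.73 * 7.857122
Balance = $17,642.44

$17,642.44


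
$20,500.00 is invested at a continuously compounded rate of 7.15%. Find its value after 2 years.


Formula: FV = P * e^(r*t)
Exponent: r*t = 0.0715 * 2 = 0.143
e^(0.143) = 1.15373
FV = $20,500.00 * 1.15373 = $23,651.46

$23,651.46


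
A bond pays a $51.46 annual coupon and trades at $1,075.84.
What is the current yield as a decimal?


Formula: Current yield = annual coupon / price
Substituting: CY = $51.46 / $1,075.84
CY = 0.047832

0.047832


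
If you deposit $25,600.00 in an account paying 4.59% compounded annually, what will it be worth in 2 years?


Formula: FV = P * (1 + r)^n
Substituting: FV = $25,600.00 * (1 + 0.0459)^2
Growth factor: (1.0459)^2 = 1.093907
FV = $25,600.00 * 1.093907 = $28,004.01

$28,004.01


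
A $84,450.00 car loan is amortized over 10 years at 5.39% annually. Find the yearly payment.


Formula: PMT = PV * r / (1 - (1+r)^(-n))
Denominator: 1 - (1 + 0.0539)^(-10) = 0.40843
Numerator: $84,450.00 * 0.0539 = 4551.855
PMT = 4551.855 / 0.40843 = $11,144.75

$11,144.75


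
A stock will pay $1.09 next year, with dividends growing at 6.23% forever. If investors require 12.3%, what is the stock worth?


Formula: P = D1 / (r - g)
Spread: r - g = 0.123 - 0.0623 = 0.0607
Substituting: P = $1.09 / 0.0607
P = $17.96

$17.96


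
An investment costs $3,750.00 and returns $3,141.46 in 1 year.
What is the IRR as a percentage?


Formula: IRR = C1/C0 - 1
Substituting: IRR = $3,141.46 / $3,750.00 - 1
Ratio: 0.837723 - 1 = -0.162277
IRR = -16.2277%

-16.2277%


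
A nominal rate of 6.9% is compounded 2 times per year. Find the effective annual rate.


Formula: EAR = (1 + r/m)^m - 1
Period rate: r/m = 0.069 / 2 = 0.0345
Compounding: (1 + 0.0345)^2 = 1.07019
EAR = 1.07019 - 1 = 0.07019

0.07019


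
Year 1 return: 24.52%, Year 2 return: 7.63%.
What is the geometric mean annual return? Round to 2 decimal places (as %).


Formula: Geometric mean = ((1+r1)*(1+r2))^(1/2) - 1
Product: (1 + 0.2452) * (1 + 0.0763) = 1.2452 * 1.0763 = 1.340209
Square root: 1.340209^0.5 = 1.157674
Geometric mean = 1.157674 - 1 = 0.157674
As percentage: 15.77%

15.77%


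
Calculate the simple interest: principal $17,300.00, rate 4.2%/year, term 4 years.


Formula: I = P * r * t
Substituting: I = $17,300.00 * 0.042 * 4
Step: I = $17,300.00 * 0.168
I = $2,906.40

$2,906.40


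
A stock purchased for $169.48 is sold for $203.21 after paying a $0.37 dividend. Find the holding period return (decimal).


Formula: HPR = (P1 - P0 + D) / P0
Gain: $203.21 - $169.48 + $0.37 = $34.10
HPR = $34.10 / $169.48 = 0.2012

0.2012


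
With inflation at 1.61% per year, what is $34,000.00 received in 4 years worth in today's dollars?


Formula: Real value = nominal / (1 + inflation)^years
Price level: (1 + 0.0161)^4 = 1.065972
Real value = $34,000.00 / 1.065972 = $31,895.77

$31,895.77


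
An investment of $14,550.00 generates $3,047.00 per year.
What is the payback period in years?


Formula: Payback = investment / annual cash flow
Substituting: Payback = $14,550.00 / $3,047.00
Payback = 4.7752 years

4.7752 years


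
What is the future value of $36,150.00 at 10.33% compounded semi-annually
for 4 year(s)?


Formula: FV = P * (1 + r/m)^(m*t)
Period rate: r/m = 0.1033 / 2 = 0.05165
Total periods: m*t = 2 * 4 = 8
Growth factor: (1 + 0.05165)^8 = 1.496132
FV = $36,150.00 * 1.496132 = $54,085.16

$54,085.16


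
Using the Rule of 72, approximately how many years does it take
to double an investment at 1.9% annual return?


Formula: Years ≈ 72 / r
Substituting: Years ≈ 72 / 1.9
Years ≈ 37.9

37.9 years


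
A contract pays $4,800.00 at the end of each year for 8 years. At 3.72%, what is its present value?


Formula: PV = PMT * (1 - (1+r)^(-n)) / r
Discount factor: (1 + 0.0372)^(-8) = 0.746621
Bracket: 1 - 0.746621 = 0.253379
PV = $4,800.00 * 0.253379 / 0.0372 = $32,694.12

$32,694.12


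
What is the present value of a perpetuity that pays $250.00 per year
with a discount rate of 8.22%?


Formula: PV = C / r
Substituting: PV = $250.00 / 0.0822
PV = $3,041.36

$3,041.36


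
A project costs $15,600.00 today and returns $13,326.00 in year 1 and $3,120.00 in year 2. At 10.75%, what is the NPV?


Formula: NPV = C0 + C1/(1+r) + C2/(1+r)^2
Discount C1: $13,326.00 / (1 + 0.1075) = $12,032.51
Discount C2: $3,120.00 / (1 + 0.1075)^2 = $2,543.71
NPV = -$15,600.00 + $12,032.51 + $2,543.71 = -$1,023.79

-$1,023.79


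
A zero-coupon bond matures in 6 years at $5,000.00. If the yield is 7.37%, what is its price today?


Formula: Price = FV / (1 + r)^n
Substituting: Price = $5,000.00 / (1 + 0.0737)^6
Discount factor: (1.0737)^6 = 1.532137
Price = $5,000.00 / 1.532137 = $3,263.41

$3,263.41


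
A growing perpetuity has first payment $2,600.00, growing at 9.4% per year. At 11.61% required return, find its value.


Formula: PV = C / (r - g)
Spread: r - g = 0.1161 - 0.094 = 0.0221
Substituting: PV = $2,600.00 / 0.0221
PV = $117,647.06

$117,647.06


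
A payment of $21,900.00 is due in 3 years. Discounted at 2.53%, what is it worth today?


Formula: PV = FV / (1 + r)^n
Substituting: PV = $21,900.00 / (1 + 0.0253)^3
Discount factor: (1.0253)^3 = 1.077836
PV = $21,900.00 / 1.077836 = $20,318.48

$20,318.48


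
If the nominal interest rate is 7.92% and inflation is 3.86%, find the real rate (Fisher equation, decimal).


Formula: (1 + r_real) = (1 + r_nom) / (1 + inflation)
Substituting: (1 + r_real) = 1.0792 / 1.0386
(1 + r_real) = 1.039091
r_real = 1.039091 - 1 = 0.039091

0.039091


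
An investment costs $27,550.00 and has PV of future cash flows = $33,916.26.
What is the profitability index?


Formula: PI = PV(cash flows) / initial investment
Substituting: PI = $33,916.26 / $27,550.00
PI = 1.2311

1.2311


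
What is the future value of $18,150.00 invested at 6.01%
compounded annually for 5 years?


Formula: FV = P * (1 + r)^n
Substituting: FV = $18,150.00 * (1 + 0.0601)^5
Growth factor: (1.0601)^5 = 1.338857
FV = $18,150.00 * 1.338857 = $24,300.25

$24,300.25


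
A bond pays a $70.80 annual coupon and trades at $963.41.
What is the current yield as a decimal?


Formula: Current yield = annual coupon / price
Substituting: CY = $70.80 / $963.41
CY = 0.073489

0.073489


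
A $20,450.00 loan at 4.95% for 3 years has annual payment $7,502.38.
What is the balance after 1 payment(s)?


Formula: Balance = PV*(1+r)^k - PMT*((1+r)^k - 1)/r
Growth: (1 + 0.0495)^1 = 1.0495
Accumulated factor: ((1+r)^k - 1)/r = 1.0
Balance = $20,450.00 * 1.0495 - $7,502.38 * 1.0
Balance = $13,959.90

$13,959.90


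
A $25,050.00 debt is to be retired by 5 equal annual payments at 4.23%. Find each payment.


Formula: PMT = PV * r / (1 - (1+r)^(-n))
Denominator: 1 - (1 + 0.0423)^(-5) = 0.187102
Numerator: $25,050.00 * 0.0423 = 1059.615
PMT = 1059.615 / 0.187102 = $5,663.32

$5,663.32


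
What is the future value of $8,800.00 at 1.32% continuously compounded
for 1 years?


Formula: FV = P * e^(r*t)
Exponent: r*t = 0.0132 * 1 = 0.0132
e^(0.0132) = 1.013288
FV = $8,800.00 * 1.013288 = $8,916.93

$8,916.93


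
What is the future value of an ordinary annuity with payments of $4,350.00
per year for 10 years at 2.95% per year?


Formula: FV = PMT * ((1+r)^n - 1) / r
Growth factor: (1 + 0.0295)^10 = 1.337407
Numerator: 1.337407 - 1 = 0.337407
FV = $4,350.00 * 0.337407 / 0.0295 = $49,753.20

$49,753.20


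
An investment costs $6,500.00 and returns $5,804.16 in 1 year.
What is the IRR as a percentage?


Formula: IRR = C1/C0 - 1
Substituting: IRR = $5,804.16 / $6,500.00 - 1
Ratio: 0.892948 - 1 = -0.107052
IRR = -10.7052%

-10.7052%


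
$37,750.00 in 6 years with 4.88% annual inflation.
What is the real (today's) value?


Formula: Real value = nominal / (1 + inflation)^years
Price level: (1 + 0.0488)^6 = 1.330933
Real value = $37,750.00 / 1.330933 = $28,363.57

$28,363.57


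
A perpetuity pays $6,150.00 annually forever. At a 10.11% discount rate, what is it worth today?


Formula: PV = C / r
Substituting: PV = $6,150.00 / 0.1011
PV = $60,830.86

$60,830.86


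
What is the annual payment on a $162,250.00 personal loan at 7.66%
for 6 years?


Formula: PMT = PV * r / (1 - (1+r)^(-n))
Denominator: 1 - (1 + 0.0766)^(-6) = 0.357795
Numerator: $162,250.00 * 0.0766 = 12428.35
PMT = 12428.35 / 0.357795 = $34,735.96

$34,735.96


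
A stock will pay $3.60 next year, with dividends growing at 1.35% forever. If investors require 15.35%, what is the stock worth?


Formula: P = D1 / (r - g)
Spread: r - g = 0.1535 - 0.0135 = 0.14
Substituting: P = $3.60 / 0.14
P = $25.71

$25.71


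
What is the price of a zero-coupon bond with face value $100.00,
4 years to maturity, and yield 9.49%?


Formula: Price = FV / (1 + r)^n
Substituting: Price = $100.00 / (1 + 0.0949)^4
Discount factor: (1.0949)^4 = 1.437136
Price = $100.00 / 1.437136 = $69.58

$69.58


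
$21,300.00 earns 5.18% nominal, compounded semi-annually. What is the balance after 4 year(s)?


Formula: FV = P * (1 + r/m)^(m*t)
Period rate: r/m = 0.0518 / 2 = 0.0259
Total periods: m*t = 2 * 4 = 8
Growth factor: (1 + 0.0259)^8 = 1.226988
FV = $21,300.00 * 1.226988 = $26,134.84

$26,134.84


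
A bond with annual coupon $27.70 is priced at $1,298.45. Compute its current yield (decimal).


Formula: Current yield = annual coupon / price
Substituting: CY = $27.70 / $1,298.45
CY = 0.021333

0.021333


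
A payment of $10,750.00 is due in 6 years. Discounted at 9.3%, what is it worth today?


Formula: PV = FV / (1 + r)^n
Substituting: PV = $10,750.00 / (1 + 0.093)^6
Discount factor: (1.093)^6 = 1.704987
PV = $10,750.00 / 1.704987 = $6,305.03

$6,305.03


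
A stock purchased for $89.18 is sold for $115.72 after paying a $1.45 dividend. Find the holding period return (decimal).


Formula: HPR = (P1 - P0 + D) / P0
Gain: $115.72 - $89.18 + $1.45 = $27.99
HPR = $27.99 / $89.18 = 0.3139

0.3139


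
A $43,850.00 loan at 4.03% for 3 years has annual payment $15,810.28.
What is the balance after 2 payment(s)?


Formula: Balance = PV*(1+r)^k - PMT*((1+r)^k - 1)/r
Growth: (1 + 0.0403)^2 = 1.082224
Accumulated factor: ((1+r)^k - 1)/r = 2.0403
Balance = $43,850.00 * 1.082224 - $15,810.28 * 2.0403
Balance = $15,197.81

$15,197.81


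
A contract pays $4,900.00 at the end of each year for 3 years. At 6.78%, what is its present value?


Formula: PV = PMT * (1 - (1+r)^(-n)) / r
Discount factor: (1 + 0.0678)^(-3) = 0.821354
Bracket: 1 - 0.821354 = 0.178646
PV = $4,900.00 * 0.178646 / 0.0678 = $12,911.01

$12,911.01


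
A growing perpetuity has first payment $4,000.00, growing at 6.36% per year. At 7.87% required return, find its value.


Formula: PV = C / (r - g)
Spread: r - g = 0.0787 - 0.0636 = 0.0151
Substituting: PV = $4,000.00 / 0.0151
PV = $264,900.66

$264,900.66


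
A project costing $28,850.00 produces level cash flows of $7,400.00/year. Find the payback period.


Formula: Payback = investment / annual cash flow
Substituting: Payback = $28,850.00 / $7,400.00
Payback = 3.8986 years

3.8986 years


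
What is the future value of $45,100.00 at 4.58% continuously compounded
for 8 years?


Formula: FV = P * e^(r*t)
Exponent: r*t = 0.0458 * 8 = 0.3664
e^(0.3664) = 1.442532
FV = $45,100.00 * 1.442532 = $65,058.20

$65,058.20


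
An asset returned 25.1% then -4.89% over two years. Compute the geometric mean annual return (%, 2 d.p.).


Formula: Geometric mean = ((1+r1)*(1+r2))^(1/2) - 1
Product: (1 + 0.251) * (1 + -0.0489) = 1.251 * 0.9511 = 1.189826
Square root: 1.189826^0.5 = 1.090792
Geometric mean = 1.090792 - 1 = 0.090792
As percentage: 9.08%

9.08%


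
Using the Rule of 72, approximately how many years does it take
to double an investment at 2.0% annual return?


Formula: Years ≈ 72 / r
Substituting: Years ≈ 72 / 2.0
Years ≈ 36.0

36.0 years


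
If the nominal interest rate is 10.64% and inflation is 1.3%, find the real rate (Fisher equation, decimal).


Formula: (1 + r_real) = (1 + r_nom) / (1 + inflation)
Substituting: (1 + r_real) = 1.1064 / 1.013
(1 + r_real) = 1.092201
r_real = 1.092201 - 1 = 0.092201

0.092201


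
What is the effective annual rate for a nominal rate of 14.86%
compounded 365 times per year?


Formula: EAR = (1 + r/m)^m - 1
Period rate: r/m = 0.1486 / 365 = 0.000407
Compounding: (1 + 0.000407)^365 = 1.160174
EAR = 1.160174 - 1 = 0.160174

0.160174


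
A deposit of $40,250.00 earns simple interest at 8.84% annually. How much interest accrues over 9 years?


Formula: I = P * r * t
Substituting: I = $40,250.00 * 0.0884 * 9
Step: I = $40,250.00 * 0.7956
I = $32,022.90

$32,022.90


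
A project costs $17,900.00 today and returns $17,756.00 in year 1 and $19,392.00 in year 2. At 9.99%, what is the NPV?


Formula: NPV = C0 + C1/(1+r) + C2/(1+r)^2
Discount C1: $17,756.00 / (1 + 0.0999) = $16,143.29
Discount C2: $19,392.00 / (1 + 0.0999)^2 = $16,029.36
NPV = -$17,900.00 + $16,143.29 + $16,029.36 = $14,272.65

$14,272.65


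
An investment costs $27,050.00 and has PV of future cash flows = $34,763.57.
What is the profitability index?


Formula: PI = PV(cash flows) / initial investment
Substituting: PI = $34,763.57 / $27,050.00
PI = 1.2852

1.2852


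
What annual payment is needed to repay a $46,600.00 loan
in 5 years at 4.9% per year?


Formula: PMT = PV * r / (1 - (1+r)^(-n))
Denominator: 1 - (1 + 0.049)^(-5) = 0.212732
Numerator: $46,600.00 * 0.049 = 2283.4
PMT = 2283.4 / 0.212732 = $10,733.69

$10,733.69


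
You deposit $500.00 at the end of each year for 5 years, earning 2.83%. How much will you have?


Formula: FV = PMT * ((1+r)^n - 1) / r
Growth factor: (1 + 0.0283)^5 = 1.149739
Numerator: 1.149739 - 1 = 0.149739
FV = $500.00 * 0.149739 / 0.0283 = $2,645.56

$2,645.56


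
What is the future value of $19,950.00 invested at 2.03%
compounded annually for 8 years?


Formula: FV = P * (1 + r)^n
Substituting: FV = $19,950.00 * (1 + 0.0203)^8
Growth factor: (1.0203)^8 = 1.174419
FV = $19,950.00 * 1.174419 = $23,429.66

$23,429.66


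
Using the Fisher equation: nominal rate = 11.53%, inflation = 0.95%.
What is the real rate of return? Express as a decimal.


Formula: (1 + r_real) = (1 + r_nom) / (1 + inflation)
Substituting: (1 + r_real) = 1.1153 / 1.0095
(1 + r_real) = 1.104804
r_real = 1.104804 - 1 = 0.104804

0.104804


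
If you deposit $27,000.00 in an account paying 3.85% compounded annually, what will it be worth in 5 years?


Formula: FV = P * (1 + r)^n
Substituting: FV = $27,000.00 * (1 + 0.0385)^5
Growth factor: (1.0385)^5 = 1.207904
FV = $27,000.00 * 1.207904 = $32,613.41

$32,613.41


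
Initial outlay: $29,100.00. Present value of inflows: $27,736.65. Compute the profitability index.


Formula: PI = PV(cash flows) / initial investment
Substituting: PI = $27,736.65 / $29,100.00
PI = 0.9531

0.9531


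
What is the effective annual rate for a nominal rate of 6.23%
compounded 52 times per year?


Formula: EAR = (1 + r/m)^m - 1
Period rate: r/m = 0.0623 / 52 = 0.001198
Compounding: (1 + 0.001198)^52 = 1.064242
EAR = 1.064242 - 1 = 0.064242

0.064242


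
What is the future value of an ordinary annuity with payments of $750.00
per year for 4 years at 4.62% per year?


Formula: FV = PMT * ((1+r)^n - 1) / r
Growth factor: (1 + 0.0462)^4 = 1.198006
Numerator: 1.198006 - 1 = 0.198006
FV = $750.00 * 0.198006 / 0.0462 = $3,214.38

$3,214.38


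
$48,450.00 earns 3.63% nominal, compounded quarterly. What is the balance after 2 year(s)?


Formula: FV = P * (1 + r/m)^(m*t)
Period rate: r/m = 0.0363 / 4 = 0.009075
Total periods: m*t = 4 * 2 = 8
Growth factor: (1 + 0.009075)^8 = 1.074948
FV = $48,450.00 * 1.074948 = $52,081.24

$52,081.24


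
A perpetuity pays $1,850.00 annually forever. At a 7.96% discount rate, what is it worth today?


Formula: PV = C / r
Substituting: PV = $1,850.00 / 0.0796
PV = $23,241.21

$23,241.21


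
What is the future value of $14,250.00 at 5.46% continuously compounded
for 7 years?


Formula: FV = P * e^(r*t)
Exponent: r*t = 0.0546 * 7 = 0.3822
e^(0.3822) = 1.465505
FV = $14,250.00 * 1.465505 = $20,883.45

$20,883.45


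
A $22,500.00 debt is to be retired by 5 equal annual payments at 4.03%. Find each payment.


Formula: PMT = PV * r / (1 - (1+r)^(-n))
Denominator: 1 - (1 + 0.0403)^(-5) = 0.179257
Numerator: $22,500.00 * 0.0403 = 906.75
PMT = 906.75 / 0.179257 = $5,058.37

$5,058.37


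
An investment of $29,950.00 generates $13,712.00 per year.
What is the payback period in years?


Formula: Payback = investment / annual cash flow
Substituting: Payback = $29,950.00 / $13,712.00
Payback = 2.1842 years

2.1842 years


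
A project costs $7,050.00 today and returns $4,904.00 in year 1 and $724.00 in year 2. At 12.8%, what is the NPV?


Formula: NPV = C0 + C1/(1+r) + C2/(1+r)^2
Discount C1: $4,904.00 / (1 + 0.128) = $4,347.52
Discount C2: $724.00 / (1 + 0.128)^2 = $569.01
NPV = -$7,050.00 + $4,347.52 + $569.01 = -$2,133.47

-$2,133.47


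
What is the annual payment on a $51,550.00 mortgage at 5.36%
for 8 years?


Formula: PMT = PV * r / (1 - (1+r)^(-n))
Denominator: 1 - (1 + 0.0536)^(-8) = 0.341442
Numerator: $51,550.00 * 0.0536 = 2763.08
PMT = 2763.08 / 0.341442 = $8,092.38

$8,092.38


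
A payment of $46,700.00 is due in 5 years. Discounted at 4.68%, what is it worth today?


Formula: PV = FV / (1 + r)^n
Substituting: PV = $46,700.00 / (1 + 0.0468)^5
Discount factor: (1.0468)^5 = 1.256952
PV = $46,700.00 / 1.256952 = $37,153.38

$37,153.38


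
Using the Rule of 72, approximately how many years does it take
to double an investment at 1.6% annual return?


Formula: Years ≈ 72 / r
Substituting: Years ≈ 72 / 1.6
Years ≈ 45.0

45.0 years


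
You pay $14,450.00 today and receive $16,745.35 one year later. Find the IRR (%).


Formula: IRR = C1/C0 - 1
Substituting: IRR = $16,745.35 / $14,450.00 - 1
Ratio: 1.158848 - 1 = 0.158848
IRR = 15.8848%

15.8848%


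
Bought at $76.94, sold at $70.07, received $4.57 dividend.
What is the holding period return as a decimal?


Formula: HPR = (P1 - P0 + D) / P0
Gain: $70.07 - $76.94 + $4.57 = -$2.30
HPR = -$2.30 / $76.94 = -0.0299

-0.0299


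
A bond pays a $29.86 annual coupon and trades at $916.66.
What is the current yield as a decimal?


Formula: Current yield = annual coupon / price
Substituting: CY = $29.86 / $916.66
CY = 0.032575

0.032575


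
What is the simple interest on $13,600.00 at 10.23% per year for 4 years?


Formula: I = P * r * t
Substituting: I = $13,600.00 * 0.1023 * 4
Step: I = $13,600.00 * 0.4092
I = $5,565.12

$5,565.12


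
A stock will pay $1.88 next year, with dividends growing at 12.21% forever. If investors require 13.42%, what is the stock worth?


Formula: P = D1 / (r - g)
Spread: r - g = 0.1342 - 0.1221 = 0.0121
Substituting: P = $1.88 / 0.0121
P = $155.37

$155.37


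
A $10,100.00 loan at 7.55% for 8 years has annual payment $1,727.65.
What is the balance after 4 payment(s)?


Formula: Balance = PV*(1+r)^k - PMT*((1+r)^k - 1)/r
Growth: (1 + 0.0755)^4 = 1.337955
Accumulated factor: ((1+r)^k - 1)/r = 4.476231
Balance = $10,100.00 * 1.337955 - $1,727.65 * 4.476231
Balance = $5,779.99

$5,779.99


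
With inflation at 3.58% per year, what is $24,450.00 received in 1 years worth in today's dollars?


Formula: Real value = nominal / (1 + inflation)^years
Price level: (1 + 0.0358)^1 = 1.0358
Real value = $24,450.00 / 1.0358 = $23,604.94

$23,604.94


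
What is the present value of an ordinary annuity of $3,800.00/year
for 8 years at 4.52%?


Formula: PV = PMT * (1 - (1+r)^(-n)) / r
Discount factor: (1 + 0.0452)^(-8) = 0.702109
Bracket: 1 - 0.702109 = 0.297891
PV = $3,800.00 * 0.297891 / 0.0452 = $25,043.90

$25,043.90


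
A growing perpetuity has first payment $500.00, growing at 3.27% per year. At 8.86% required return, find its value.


Formula: PV = C / (r - g)
Spread: r - g = 0.0886 - 0.0327 = 0.0559
Substituting: PV = $500.00 / 0.0559
PV = $8,944.54

$8,944.54


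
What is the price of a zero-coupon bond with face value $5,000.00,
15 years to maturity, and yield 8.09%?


Formula: Price = FV / (1 + r)^n
Substituting: Price = $5,000.00 / (1 + 0.0809)^15
Discount factor: (1.0809)^15 = 3.212053
Price = $5,000.00 / 3.212053 = $1,556.64

$1,556.64


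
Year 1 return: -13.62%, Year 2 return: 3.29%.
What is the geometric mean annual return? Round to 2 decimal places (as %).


Formula: Geometric mean = ((1+r1)*(1+r2))^(1/2) - 1
Product: (1 + -0.1362) * (1 + 0.0329) = 0.8638 * 1.0329 = 0.892219
Square root: 0.892219^0.5 = 0.944573
Geometric mean = 0.944573 - 1 = -0.055427
As percentage: -5.54%

-5.54%


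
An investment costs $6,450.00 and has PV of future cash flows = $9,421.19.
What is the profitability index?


Formula: PI = PV(cash flows) / initial investment
Substituting: PI = $9,421.19 / $6,450.00
PI = 1.4606

1.4606
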